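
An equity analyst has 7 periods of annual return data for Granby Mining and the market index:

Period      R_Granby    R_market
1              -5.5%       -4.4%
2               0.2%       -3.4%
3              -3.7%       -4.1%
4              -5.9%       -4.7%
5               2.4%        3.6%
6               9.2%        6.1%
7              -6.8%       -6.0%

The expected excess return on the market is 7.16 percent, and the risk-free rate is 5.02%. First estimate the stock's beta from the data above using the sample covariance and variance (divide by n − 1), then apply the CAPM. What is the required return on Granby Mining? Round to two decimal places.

Mean R_i = (-5.5 + 0.2 − 3.7 − 5.9 + 2.4 + 9.2 − 6.8) / 7 = -1.4429%
Mean R_m = (-4.4 − 3.4 − 4.1 − 4.7 + 3.6 + 6.1 − 6.0) / 7 = -1.8429%
Σ(R_i − R̄_i)(R_m − R̄_m) = 153.3671  ⇒  Cov = 153.3671 / 6 = 25.5612
Σ(R_m − R̄_m)² = 132.2171  ⇒  Var(R_m) = 132.2171 / 6 = 22.0362
β = Cov / Var(R_m) = 25.5612 / 22.0362 = 1.1600
E(R) = R_f + β × MRP = 5.02% + 1.1600 × 7.16% = 13.33%

13.33%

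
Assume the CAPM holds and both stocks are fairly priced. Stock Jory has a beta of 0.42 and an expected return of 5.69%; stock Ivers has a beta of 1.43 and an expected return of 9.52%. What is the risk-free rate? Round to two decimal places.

Both satisfy E(R) = R_f + β·MRP, so the slope of the SML is
MRP = (9.52% − 5.69%) / (1.43 − 0.42) = 3.83% / 1.01 = 3.7921%
R_f = E(R_Jory) − β_Jory·MRP = 5.69% − 0.42 × 3.7921% = 4.0973%

4.10%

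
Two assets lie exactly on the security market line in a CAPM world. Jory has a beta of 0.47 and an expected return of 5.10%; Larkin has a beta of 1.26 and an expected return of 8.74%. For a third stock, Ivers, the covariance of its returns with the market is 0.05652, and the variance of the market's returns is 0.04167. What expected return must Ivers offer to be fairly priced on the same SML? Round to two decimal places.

9.18%

MRP = (8.74% − 5.10%) / (1.26 − 0.47) = 4.6076%
R_f = 5.10% − 0.47 × 4.6076% = 2.9344%
β_Ivers = Cov / Var(R_m) = 0.05652 / 0.04167 = 1.3564
E(R_Ivers) = R_f + β × MRP = 2.9344% + 1.3564 × 4.6076% = 9.18%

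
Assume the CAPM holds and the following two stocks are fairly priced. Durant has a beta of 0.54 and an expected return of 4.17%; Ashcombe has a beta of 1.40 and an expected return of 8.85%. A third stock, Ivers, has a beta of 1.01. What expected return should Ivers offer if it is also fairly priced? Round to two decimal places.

MRP (SML slope) = (8.85% − 4.17%) / (1.40 − 0.54) = 4.68% / 0.86 = 5.4419%
R_f (intercept) = 4.17% − 0.54 × 5.4419% = 1.2314%
E(R_Ivers) = R_f + β × MRP = 1.2314% + 1.01 × 5.4419% = 6.73%

6.73%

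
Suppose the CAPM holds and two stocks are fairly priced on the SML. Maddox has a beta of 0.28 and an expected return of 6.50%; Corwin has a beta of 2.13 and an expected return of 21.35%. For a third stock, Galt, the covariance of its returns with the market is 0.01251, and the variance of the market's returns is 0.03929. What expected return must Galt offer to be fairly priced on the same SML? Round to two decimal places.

6.81%

MRP = (21.35% − 6.50%) / (2.13 − 0.28) = 8.0270%
R_f = 6.50% − 0.28 × 8.0270% = 4.2524%
β_Galt = Cov / Var(R_m) = 0.01251 / 0.03929 = 0.3184
E(R_Galt) = R_f + β × MRP = 4.2524% + 0.3184 × 8.0270% = 6.81%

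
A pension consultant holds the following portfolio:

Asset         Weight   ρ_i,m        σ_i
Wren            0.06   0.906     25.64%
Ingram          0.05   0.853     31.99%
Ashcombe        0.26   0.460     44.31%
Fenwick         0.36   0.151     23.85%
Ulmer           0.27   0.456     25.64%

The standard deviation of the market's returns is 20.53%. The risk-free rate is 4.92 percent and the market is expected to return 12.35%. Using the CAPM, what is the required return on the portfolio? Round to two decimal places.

β_Wren = 0.906 × 25.64% / 20.53% = 1.1315
β_Ingram = 0.853 × 31.99% / 20.53% = 1.3292
β_Ashcombe = 0.460 × 44.31% / 20.53% = 0.9928
β_Fenwick = 0.151 × 23.85% / 20.53% = 0.1754
β_Ulmer = 0.456 × 25.64% / 20.53% = 0.5695
β_P = Σ w_i β_i = 0.06×1.1315 + 0.05×1.3292 + 0.26×0.9928 + 0.36×0.1754 + 0.27×0.5695 = 0.6094
MRP = 12.35% − 4.92% = 7.43%
E(R_P) = R_f + β_P × MRP = 4.92% + 0.6094 × 7.43% = 9.45%

9.45%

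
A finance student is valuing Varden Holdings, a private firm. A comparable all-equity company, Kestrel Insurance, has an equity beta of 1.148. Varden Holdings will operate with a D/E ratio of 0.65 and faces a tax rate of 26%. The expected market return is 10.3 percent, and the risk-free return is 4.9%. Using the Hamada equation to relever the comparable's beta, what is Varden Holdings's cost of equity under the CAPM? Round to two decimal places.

14.08%

β_L = β_U × [1 + (1 − t)(D/E)] = 1.148 × [1 + (1 − 0.26) × 0.65]
    = 1.148 × [1 + 0.74 × 0.65] = 1.148 × 1.4810 = 1.7002
MRP = 10.3% − 4.9% = 5.40%
E(R) = R_f + β_L × MRP = 4.9% + 1.7002 × 5.4% = 14.08%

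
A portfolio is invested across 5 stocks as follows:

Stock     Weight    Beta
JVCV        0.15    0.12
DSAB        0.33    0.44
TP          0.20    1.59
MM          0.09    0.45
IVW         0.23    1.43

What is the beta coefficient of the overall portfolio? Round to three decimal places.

β_P = Σ w_i β_i = 0.15×0.12 + 0.33×0.44 + 0.20×1.59 + 0.09×0.45 + 0.23×1.43 = 0.8506

0.851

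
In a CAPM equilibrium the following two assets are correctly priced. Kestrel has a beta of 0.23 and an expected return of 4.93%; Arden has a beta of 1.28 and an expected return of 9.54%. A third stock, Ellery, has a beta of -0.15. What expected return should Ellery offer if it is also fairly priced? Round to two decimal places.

MRP (SML slope) = (9.54% − 4.93%) / (1.28 − 0.23) = 4.61% / 1.05 = 4.3905%
R_f (intercept) = 4.93% − 0.23 × 4.3905% = 3.9202%
E(R_Ellery) = R_f + β × MRP = 3.9202% + -0.15 × 4.3905% = 3.26%

3.26%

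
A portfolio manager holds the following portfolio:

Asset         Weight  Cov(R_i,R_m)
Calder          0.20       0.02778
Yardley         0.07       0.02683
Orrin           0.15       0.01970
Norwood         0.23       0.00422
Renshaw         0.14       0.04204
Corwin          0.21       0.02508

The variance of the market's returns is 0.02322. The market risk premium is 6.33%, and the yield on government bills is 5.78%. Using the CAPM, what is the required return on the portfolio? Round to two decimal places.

11.92%

β_Calder = 0.02778 / 0.02322 = 1.1964
β_Yardley = 0.02683 / 0.02322 = 1.1555
β_Orrin = 0.01970 / 0.02322 = 0.8484
β_Norwood = 0.00422 / 0.02322 = 0.1817
β_Renshaw = 0.04204 / 0.02322 = 1.8105
β_Corwin = 0.02508 / 0.02322 = 1.0801
β_P = Σ w_i β_i = 0.20×1.1964 + 0.07×1.1555 + 0.15×0.8484 + 0.23×0.1817 + 0.14×1.8105 + 0.21×1.0801 = 0.9695
E(R_P) = R_f + β_P × MRP = 5.78% + 0.9695 × 6.33% = 11.92%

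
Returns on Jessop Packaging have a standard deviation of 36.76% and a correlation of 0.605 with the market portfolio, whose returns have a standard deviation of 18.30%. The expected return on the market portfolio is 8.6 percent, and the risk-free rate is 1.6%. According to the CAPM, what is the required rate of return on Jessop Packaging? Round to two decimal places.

β = ρ × σ_i / σ_m = 0.605 × 36.76% / 18.30% = 1.2153
MRP = 8.6% − 1.6% = 7.00%
E(R) = 1.6% + 1.2153 × 7.0% = 10.11%

10.11%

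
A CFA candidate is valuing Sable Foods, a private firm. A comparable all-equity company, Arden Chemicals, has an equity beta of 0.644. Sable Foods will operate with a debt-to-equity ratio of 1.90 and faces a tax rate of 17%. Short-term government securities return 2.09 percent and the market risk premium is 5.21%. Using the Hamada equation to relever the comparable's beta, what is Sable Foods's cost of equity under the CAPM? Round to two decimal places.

10.74%

β_L = β_U × [1 + (1 − t)(D/E)] = 0.644 × [1 + (1 − 0.17) × 1.90]
    = 0.644 × [1 + 0.83 × 1.90] = 0.644 × 2.5770 = 1.6596
E(R) = R_f + β_L × MRP = 2.09% + 1.6596 × 5.21% = 10.74%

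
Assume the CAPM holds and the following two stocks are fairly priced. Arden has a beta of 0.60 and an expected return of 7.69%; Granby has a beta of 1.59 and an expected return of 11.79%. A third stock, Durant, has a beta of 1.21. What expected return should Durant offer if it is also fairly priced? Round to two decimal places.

MRP (SML slope) = (11.79% − 7.69%) / (1.59 − 0.60) = 4.10% / 0.99 = 4.1414%
R_f (intercept) = 7.69% − 0.60 × 4.1414% = 5.2052%
E(R_Durant) = R_f + β × MRP = 5.2052% + 1.21 × 4.1414% = 10.22%

10.22%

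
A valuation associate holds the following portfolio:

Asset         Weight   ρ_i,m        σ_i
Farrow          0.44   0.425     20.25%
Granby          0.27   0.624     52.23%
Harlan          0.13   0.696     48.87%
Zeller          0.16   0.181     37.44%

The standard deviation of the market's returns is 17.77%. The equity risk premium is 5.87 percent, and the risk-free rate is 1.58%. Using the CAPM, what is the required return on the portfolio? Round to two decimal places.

β_Farrow = 0.425 × 20.25% / 17.77% = 0.4843
β_Granby = 0.624 × 52.23% / 17.77% = 1.8341
β_Harlan = 0.696 × 48.87% / 17.77% = 1.9141
β_Zeller = 0.181 × 37.44% / 17.77% = 0.3814
β_P = Σ w_i β_i = 0.44×0.4843 + 0.27×1.8341 + 0.13×1.9141 + 0.16×0.3814 = 1.0182
E(R_P) = R_f + β_P × MRP = 1.58% + 1.0182 × 5.87% = 7.56%

7.56%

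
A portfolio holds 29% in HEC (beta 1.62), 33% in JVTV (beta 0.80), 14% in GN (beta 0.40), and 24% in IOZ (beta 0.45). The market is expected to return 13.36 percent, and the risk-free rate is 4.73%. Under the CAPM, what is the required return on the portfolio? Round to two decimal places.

β_P = Σ w_i β_i = 0.29×1.62 + 0.33×0.80 + 0.14×0.40 + 0.24×0.45 = 0.8978
MRP = 13.36% − 4.73% = 8.63%
E(R_P) = R_f + β_P × MRP = 4.73% + 0.8978 × 8.63% = 12.48%

12.48%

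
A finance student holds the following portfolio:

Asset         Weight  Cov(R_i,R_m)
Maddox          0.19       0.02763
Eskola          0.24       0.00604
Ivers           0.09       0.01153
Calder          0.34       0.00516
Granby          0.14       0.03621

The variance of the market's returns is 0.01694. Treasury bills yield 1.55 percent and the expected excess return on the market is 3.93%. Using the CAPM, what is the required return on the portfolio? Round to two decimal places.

4.93%

β_Maddox = 0.02763 / 0.01694 = 1.6311
β_Eskola = 0.00604 / 0.01694 = 0.3566
β_Ivers = 0.01153 / 0.01694 = 0.6806
β_Calder = 0.00516 / 0.01694 = 0.3046
β_Granby = 0.03621 / 0.01694 = 2.1375
β_P = Σ w_i β_i = 0.19×1.6311 + 0.24×0.3566 + 0.09×0.6806 + 0.34×0.3046 + 0.14×2.1375 = 0.8596
E(R_P) = R_f + β_P × MRP = 1.55% + 0.8596 × 3.93% = 4.93%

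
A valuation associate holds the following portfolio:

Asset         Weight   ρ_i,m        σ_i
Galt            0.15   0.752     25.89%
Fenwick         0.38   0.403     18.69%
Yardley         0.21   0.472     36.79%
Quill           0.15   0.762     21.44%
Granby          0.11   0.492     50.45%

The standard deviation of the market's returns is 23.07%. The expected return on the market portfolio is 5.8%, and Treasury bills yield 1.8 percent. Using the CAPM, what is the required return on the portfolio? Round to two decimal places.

4.33%

β_Galt = 0.752 × 25.89% / 23.07% = 0.8439
β_Fenwick = 0.403 × 18.69% / 23.07% = 0.3265
β_Yardley = 0.472 × 36.79% / 23.07% = 0.7527
β_Quill = 0.762 × 21.44% / 23.07% = 0.7082
β_Granby = 0.492 × 50.45% / 23.07% = 1.0759
β_P = Σ w_i β_i = 0.15×0.8439 + 0.38×0.3265 + 0.21×0.7527 + 0.15×0.7082 + 0.11×1.0759 = 0.6333
MRP = 5.8% − 1.8% = 4.00%
E(R_P) = R_f + β_P × MRP = 1.8% + 0.6333 × 4.0% = 4.33%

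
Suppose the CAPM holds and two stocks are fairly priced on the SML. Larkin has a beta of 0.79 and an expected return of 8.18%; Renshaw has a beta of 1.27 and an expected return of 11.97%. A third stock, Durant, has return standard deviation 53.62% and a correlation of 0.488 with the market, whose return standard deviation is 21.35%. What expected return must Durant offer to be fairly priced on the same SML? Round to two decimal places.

11.62%

MRP = (11.97% − 8.18%) / (1.27 − 0.79) = 7.8958%
R_f = 8.18% − 0.79 × 7.8958% = 1.9423%
β_Durant = ρ·σ_i/σ_m = 0.488 × 53.62 / 21.35 = 1.2256
E(R_Durant) = R_f + β × MRP = 1.9423% + 1.2256 × 7.8958% = 11.62%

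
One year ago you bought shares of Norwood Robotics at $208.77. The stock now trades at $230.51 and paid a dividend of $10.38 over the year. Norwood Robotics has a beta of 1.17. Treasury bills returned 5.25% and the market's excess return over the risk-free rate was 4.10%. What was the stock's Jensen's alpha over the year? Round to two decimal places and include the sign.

+5.34%

Realised HPR = (P1 + D1 − P0) / P0 = (230.51 + 10.38 − 208.77) / 208.77 = 32.12 / 208.77 = 15.3854%
CAPM required = R_f + β·MRP = 5.25% + 1.17 × 4.10% = 10.0470%
α = realised − required = 15.3854% − 10.0470% = +5.34%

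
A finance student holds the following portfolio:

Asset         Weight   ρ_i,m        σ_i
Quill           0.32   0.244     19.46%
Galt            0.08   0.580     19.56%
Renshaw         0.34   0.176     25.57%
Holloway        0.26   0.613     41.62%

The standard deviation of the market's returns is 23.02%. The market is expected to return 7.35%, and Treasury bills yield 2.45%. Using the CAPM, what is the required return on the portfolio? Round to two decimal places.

β_Quill = 0.244 × 19.46% / 23.02% = 0.2063
β_Galt = 0.580 × 19.56% / 23.02% = 0.4928
β_Renshaw = 0.176 × 25.57% / 23.02% = 0.1955
β_Holloway = 0.613 × 41.62% / 23.02% = 1.1083
β_P = Σ w_i β_i = 0.32×0.2063 + 0.08×0.4928 + 0.34×0.1955 + 0.26×1.1083 = 0.4601
MRP = 7.35% − 2.45% = 4.90%
E(R_P) = R_f + β_P × MRP = 2.45% + 0.4601 × 4.90% = 4.70%

4.70%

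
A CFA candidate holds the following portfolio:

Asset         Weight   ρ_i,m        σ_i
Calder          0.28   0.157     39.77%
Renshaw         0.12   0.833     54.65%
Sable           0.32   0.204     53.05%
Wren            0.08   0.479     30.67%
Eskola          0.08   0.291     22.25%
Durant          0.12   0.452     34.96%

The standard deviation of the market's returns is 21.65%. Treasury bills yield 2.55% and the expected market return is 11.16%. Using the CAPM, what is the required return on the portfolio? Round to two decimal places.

β_Calder = 0.157 × 39.77% / 21.65% = 0.2884
β_Renshaw = 0.833 × 54.65% / 21.65% = 2.1027
β_Sable = 0.204 × 53.05% / 21.65% = 0.4999
β_Wren = 0.479 × 30.67% / 21.65% = 0.6786
β_Eskola = 0.291 × 22.25% / 21.65% = 0.2991
β_Durant = 0.452 × 34.96% / 21.65% = 0.7299
β_P = Σ w_i β_i = 0.28×0.2884 + 0.12×2.1027 + 0.32×0.4999 + 0.08×0.6786 + 0.08×0.2991 + 0.12×0.7299 = 0.6588
MRP = 11.16% − 2.55% = 8.61%
E(R_P) = R_f + β_P × MRP = 2.55% + 0.6588 × 8.61% = 8.22%

8.22%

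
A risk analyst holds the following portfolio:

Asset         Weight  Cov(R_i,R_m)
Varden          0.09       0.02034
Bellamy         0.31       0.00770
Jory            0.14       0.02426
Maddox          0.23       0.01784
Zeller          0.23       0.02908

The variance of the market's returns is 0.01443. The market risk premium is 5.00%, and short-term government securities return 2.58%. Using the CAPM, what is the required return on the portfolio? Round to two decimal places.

β_Varden = 0.02034 / 0.01443 = 1.4096
β_Bellamy = 0.00770 / 0.01443 = 0.5336
β_Jory = 0.02426 / 0.01443 = 1.6812
β_Maddox = 0.01784 / 0.01443 = 1.2363
β_Zeller = 0.02908 / 0.01443 = 2.0152
β_P = Σ w_i β_i = 0.09×1.4096 + 0.31×0.5336 + 0.14×1.6812 + 0.23×1.2363 + 0.23×2.0152 = 1.2755
E(R_P) = R_f + β_P × MRP = 2.58% + 1.2755 × 5.00% = 8.96%

8.96%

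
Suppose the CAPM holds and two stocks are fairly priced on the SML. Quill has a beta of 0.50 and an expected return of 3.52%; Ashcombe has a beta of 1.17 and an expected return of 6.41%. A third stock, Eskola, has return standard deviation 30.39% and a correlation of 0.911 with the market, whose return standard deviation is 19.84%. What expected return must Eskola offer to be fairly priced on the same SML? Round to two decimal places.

7.38%

MRP = (6.41% − 3.52%) / (1.17 − 0.50) = 4.3134%
R_f = 3.52% − 0.50 × 4.3134% = 1.3633%
β_Eskola = ρ·σ_i/σ_m = 0.911 × 30.39 / 19.84 = 1.3954
E(R_Eskola) = R_f + β × MRP = 1.3633% + 1.3954 × 4.3134% = 7.38%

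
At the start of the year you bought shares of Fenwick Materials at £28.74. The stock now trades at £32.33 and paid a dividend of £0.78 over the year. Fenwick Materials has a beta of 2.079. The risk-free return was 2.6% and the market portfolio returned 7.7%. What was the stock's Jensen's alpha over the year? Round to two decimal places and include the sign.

+2.00%

Realised HPR = (P1 + D1 − P0) / P0 = (32.33 + 0.78 − 28.74) / 28.74 = 4.37 / 28.74 = 15.2053%
MRP = 7.7% − 2.6% = 5.10%
CAPM required = R_f + β·MRP = 2.6% + 2.079 × 5.1% = 13.2029%
α = realised − required = 15.2053% − 13.2029% = +2.00%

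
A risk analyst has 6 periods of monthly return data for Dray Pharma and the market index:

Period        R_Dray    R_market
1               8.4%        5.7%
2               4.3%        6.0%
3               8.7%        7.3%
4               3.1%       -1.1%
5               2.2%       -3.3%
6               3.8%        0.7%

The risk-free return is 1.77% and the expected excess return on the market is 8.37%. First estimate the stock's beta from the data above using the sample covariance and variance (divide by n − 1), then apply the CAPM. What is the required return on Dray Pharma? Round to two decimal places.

6.28%

Mean R_i = (8.4 + 4.3 + 8.7 + 3.1 + 2.2 + 3.8) / 6 = 5.0833%
Mean R_m = (5.7 + 6.0 + 7.3 − 1.1 − 3.3 + 0.7) / 6 = 2.5500%
Σ(R_i − R̄_i)(R_m − R̄_m) = 51.4050  ⇒  Cov = 51.4050 / 5 = 10.2810
Σ(R_m − R̄_m)² = 95.3550  ⇒  Var(R_m) = 95.3550 / 5 = 19.0710
β = Cov / Var(R_m) = 10.2810 / 19.0710 = 0.5391
E(R) = R_f + β × MRP = 1.77% + 0.5391 × 8.37% = 6.28%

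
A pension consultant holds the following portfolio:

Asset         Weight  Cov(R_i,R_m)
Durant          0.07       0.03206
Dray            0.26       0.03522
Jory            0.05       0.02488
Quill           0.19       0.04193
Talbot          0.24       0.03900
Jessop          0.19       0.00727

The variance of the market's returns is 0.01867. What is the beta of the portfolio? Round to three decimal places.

1.679

β_Durant = 0.03206 / 0.01867 = 1.7172
β_Dray = 0.03522 / 0.01867 = 1.8864
β_Jory = 0.02488 / 0.01867 = 1.3326
β_Quill = 0.04193 / 0.01867 = 2.2458
β_Talbot = 0.03900 / 0.01867 = 2.0889
β_Jessop = 0.00727 / 0.01867 = 0.3894
β_P = Σ w_i β_i = 0.07×1.7172 + 0.26×1.8864 + 0.05×1.3326 + 0.19×2.2458 + 0.24×2.0889 + 0.19×0.3894 = 1.6793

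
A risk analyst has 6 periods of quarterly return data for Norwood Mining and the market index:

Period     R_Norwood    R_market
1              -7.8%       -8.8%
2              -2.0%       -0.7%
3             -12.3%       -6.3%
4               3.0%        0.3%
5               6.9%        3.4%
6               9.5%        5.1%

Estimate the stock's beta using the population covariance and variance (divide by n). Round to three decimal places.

1.476

Mean R_i = (-7.8 − 2.0 − 12.3 + 3.0 + 6.9 + 9.5) / 6 = -0.4500%
Mean R_m = (-8.8 − 0.7 − 6.3 + 0.3 + 3.4 + 5.1) / 6 = -1.1667%
Σ(R_i − R̄_i)(R_m − R̄_m) = 217.1900  ⇒  Cov = 217.1900 / 6 = 36.1983
Σ(R_m − R̄_m)² = 147.1133  ⇒  Var(R_m) = 147.1133 / 6 = 24.5189
β = Cov / Var(R_m) = 36.1983 / 24.5189 = 1.4763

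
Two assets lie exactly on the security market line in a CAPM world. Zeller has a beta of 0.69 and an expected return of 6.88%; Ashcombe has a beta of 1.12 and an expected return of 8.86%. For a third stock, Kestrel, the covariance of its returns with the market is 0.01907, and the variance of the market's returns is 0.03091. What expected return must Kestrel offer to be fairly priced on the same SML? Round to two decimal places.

6.54%

MRP = (8.86% − 6.88%) / (1.12 − 0.69) = 4.6047%
R_f = 6.88% − 0.69 × 4.6047% = 3.7028%
β_Kestrel = Cov / Var(R_m) = 0.01907 / 0.03091 = 0.6170
E(R_Kestrel) = R_f + β × MRP = 3.7028% + 0.6170 × 4.6047% = 6.54%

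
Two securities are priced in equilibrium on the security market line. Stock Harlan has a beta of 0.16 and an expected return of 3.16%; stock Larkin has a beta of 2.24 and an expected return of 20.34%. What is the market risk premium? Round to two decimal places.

Both satisfy E(R) = R_f + β·MRP, so the slope of the SML is
MRP = (20.34% − 3.16%) / (2.24 − 0.16) = 17.18% / 2.08 = 8.2596%

8.26%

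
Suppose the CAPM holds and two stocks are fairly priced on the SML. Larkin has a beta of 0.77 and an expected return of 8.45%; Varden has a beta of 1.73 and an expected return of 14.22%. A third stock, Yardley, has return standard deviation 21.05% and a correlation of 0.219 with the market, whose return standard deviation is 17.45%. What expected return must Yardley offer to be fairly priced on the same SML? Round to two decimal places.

5.41%

MRP = (14.22% − 8.45%) / (1.73 − 0.77) = 6.0104%
R_f = 8.45% − 0.77 × 6.0104% = 3.8220%
β_Yardley = ρ·σ_i/σ_m = 0.219 × 21.05 / 17.45 = 0.2642
E(R_Yardley) = R_f + β × MRP = 3.8220% + 0.2642 × 6.0104% = 5.41%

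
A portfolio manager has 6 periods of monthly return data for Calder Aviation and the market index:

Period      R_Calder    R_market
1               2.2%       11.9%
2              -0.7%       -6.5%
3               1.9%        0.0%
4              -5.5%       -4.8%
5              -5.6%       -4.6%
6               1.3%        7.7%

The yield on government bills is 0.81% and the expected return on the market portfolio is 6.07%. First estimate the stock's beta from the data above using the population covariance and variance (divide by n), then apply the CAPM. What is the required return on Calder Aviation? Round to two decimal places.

Mean R_i = (2.2 − 0.7 + 1.9 − 5.5 − 5.6 + 1.3) / 6 = -1.0667%
Mean R_m = (11.9 − 6.5 + 0.0 − 4.8 − 4.6 + 7.7) / 6 = 0.6167%
Σ(R_i − R̄_i)(R_m − R̄_m) = 96.8467  ⇒  Cov = 96.8467 / 6 = 16.1411
Σ(R_m − R̄_m)² = 285.0683  ⇒  Var(R_m) = 285.0683 / 6 = 47.5114
β = Cov / Var(R_m) = 16.1411 / 47.5114 = 0.3397
MRP = 6.07% − 0.81% = 5.26%
E(R) = R_f + β × MRP = 0.81% + 0.3397 × 5.26% = 2.60%

2.60%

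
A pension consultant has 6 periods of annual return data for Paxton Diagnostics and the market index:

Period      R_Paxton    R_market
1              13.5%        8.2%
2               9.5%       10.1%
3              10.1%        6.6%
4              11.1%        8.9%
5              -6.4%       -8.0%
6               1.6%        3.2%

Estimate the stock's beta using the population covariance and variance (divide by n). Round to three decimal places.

Mean R_i = (13.5 + 9.5 + 10.1 + 11.1 − 6.4 + 1.6) / 6 = 6.5667%
Mean R_m = (8.2 + 10.1 + 6.6 + 8.9 − 8.0 + 3.2) / 6 = 4.8333%
Σ(R_i − R̄_i)(R_m − R̄_m) = 237.9867  ⇒  Cov = 237.9867 / 6 = 39.6645
Σ(R_m − R̄_m)² = 226.0933  ⇒  Var(R_m) = 226.0933 / 6 = 37.6822
β = Cov / Var(R_m) = 39.6645 / 37.6822 = 1.0526

1.053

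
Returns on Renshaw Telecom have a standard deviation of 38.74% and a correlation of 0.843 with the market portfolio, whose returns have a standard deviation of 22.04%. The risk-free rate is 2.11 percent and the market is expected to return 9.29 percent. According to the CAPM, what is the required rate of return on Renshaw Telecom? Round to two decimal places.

12.75%

β = ρ × σ_i / σ_m = 0.843 × 38.74% / 22.04% = 1.4818
MRP = 9.29% − 2.11% = 7.18%
E(R) = 2.11% + 1.4818 × 7.18% = 12.75%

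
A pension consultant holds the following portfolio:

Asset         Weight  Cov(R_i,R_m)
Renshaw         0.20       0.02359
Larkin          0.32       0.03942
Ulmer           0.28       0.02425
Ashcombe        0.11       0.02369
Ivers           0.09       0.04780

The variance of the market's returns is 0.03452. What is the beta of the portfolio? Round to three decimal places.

β_Renshaw = 0.02359 / 0.03452 = 0.6834
β_Larkin = 0.03942 / 0.03452 = 1.1419
β_Ulmer = 0.02425 / 0.03452 = 0.7025
β_Ashcombe = 0.02369 / 0.03452 = 0.6863
β_Ivers = 0.04780 / 0.03452 = 1.3847
β_P = Σ w_i β_i = 0.20×0.6834 + 0.32×1.1419 + 0.28×0.7025 + 0.11×0.6863 + 0.09×1.3847 = 0.8989

0.899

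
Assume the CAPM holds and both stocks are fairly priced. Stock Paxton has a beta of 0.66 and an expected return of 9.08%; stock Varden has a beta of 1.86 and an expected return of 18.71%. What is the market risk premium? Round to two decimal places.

Both satisfy E(R) = R_f + β·MRP, so the slope of the SML is
MRP = (18.71% − 9.08%) / (1.86 − 0.66) = 9.63% / 1.20 = 8.0250%

8.03%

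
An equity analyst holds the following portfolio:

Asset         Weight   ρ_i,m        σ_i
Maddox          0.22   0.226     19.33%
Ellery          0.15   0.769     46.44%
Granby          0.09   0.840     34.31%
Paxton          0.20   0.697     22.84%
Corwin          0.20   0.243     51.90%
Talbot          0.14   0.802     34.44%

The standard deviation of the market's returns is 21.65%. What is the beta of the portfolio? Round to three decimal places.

β_Maddox = 0.226 × 19.33% / 21.65% = 0.2018
β_Ellery = 0.769 × 46.44% / 21.65% = 1.6495
β_Granby = 0.840 × 34.31% / 21.65% = 1.3312
β_Paxton = 0.697 × 22.84% / 21.65% = 0.7353
β_Corwin = 0.243 × 51.90% / 21.65% = 0.5825
β_Talbot = 0.802 × 34.44% / 21.65% = 1.2758
β_P = Σ w_i β_i = 0.22×0.2018 + 0.15×1.6495 + 0.09×1.3312 + 0.20×0.7353 + 0.20×0.5825 + 0.14×1.2758 = 0.8538

0.854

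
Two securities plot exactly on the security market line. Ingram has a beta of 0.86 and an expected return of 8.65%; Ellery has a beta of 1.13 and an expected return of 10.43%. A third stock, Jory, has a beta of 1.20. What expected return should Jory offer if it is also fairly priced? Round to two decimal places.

MRP (SML slope) = (10.43% − 8.65%) / (1.13 − 0.86) = 1.78% / 0.27 = 6.5926%
R_f (intercept) = 8.65% − 0.86 × 6.5926% = 2.9804%
E(R_Jory) = R_f + β × MRP = 2.9804% + 1.20 × 6.5926% = 10.89%

10.89%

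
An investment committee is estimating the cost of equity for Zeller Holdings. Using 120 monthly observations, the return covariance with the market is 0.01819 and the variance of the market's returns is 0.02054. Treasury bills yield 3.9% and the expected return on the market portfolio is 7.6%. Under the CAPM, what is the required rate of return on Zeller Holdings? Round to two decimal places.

β = Cov(R_i, R_m) / Var(R_m) = 0.01819 / 0.02054 = 0.8856
MRP = 7.6% − 3.9% = 3.70%
E(R) = R_f + β × MRP = 3.9% + 0.8856 × 3.7% = 7.18%

7.18%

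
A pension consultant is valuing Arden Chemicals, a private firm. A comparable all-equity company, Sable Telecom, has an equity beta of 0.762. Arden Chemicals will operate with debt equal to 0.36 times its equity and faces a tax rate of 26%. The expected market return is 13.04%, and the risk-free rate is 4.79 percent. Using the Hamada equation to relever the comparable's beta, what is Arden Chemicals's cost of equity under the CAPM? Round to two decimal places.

β_L = β_U × [1 + (1 − t)(D/E)] = 0.762 × [1 + (1 − 0.26) × 0.36]
    = 0.762 × [1 + 0.74 × 0.36] = 0.762 × 1.2664 = 0.9650
MRP = 13.04% − 4.79% = 8.25%
E(R) = R_f + β_L × MRP = 4.79% + 0.9650 × 8.25% = 12.75%

12.75%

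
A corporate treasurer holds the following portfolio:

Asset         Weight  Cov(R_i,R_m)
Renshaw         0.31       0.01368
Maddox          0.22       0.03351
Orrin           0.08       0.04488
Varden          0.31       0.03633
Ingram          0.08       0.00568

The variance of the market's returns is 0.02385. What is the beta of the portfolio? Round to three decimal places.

β_Renshaw = 0.01368 / 0.02385 = 0.5736
β_Maddox = 0.03351 / 0.02385 = 1.4050
β_Orrin = 0.04488 / 0.02385 = 1.8818
β_Varden = 0.03633 / 0.02385 = 1.5233
β_Ingram = 0.00568 / 0.02385 = 0.2382
β_P = Σ w_i β_i = 0.31×0.5736 + 0.22×1.4050 + 0.08×1.8818 + 0.31×1.5233 + 0.08×0.2382 = 1.1287

1.129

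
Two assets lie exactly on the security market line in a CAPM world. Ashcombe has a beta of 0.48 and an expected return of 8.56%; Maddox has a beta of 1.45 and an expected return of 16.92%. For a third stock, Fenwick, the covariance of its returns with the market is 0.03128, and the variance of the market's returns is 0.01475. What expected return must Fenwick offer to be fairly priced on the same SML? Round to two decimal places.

MRP = (16.92% − 8.56%) / (1.45 − 0.48) = 8.6186%
R_f = 8.56% − 0.48 × 8.6186% = 4.4231%
β_Fenwick = Cov / Var(R_m) = 0.03128 / 0.01475 = 2.1207
E(R_Fenwick) = R_f + β × MRP = 4.4231% + 2.1207 × 8.6186% = 22.70%

22.70%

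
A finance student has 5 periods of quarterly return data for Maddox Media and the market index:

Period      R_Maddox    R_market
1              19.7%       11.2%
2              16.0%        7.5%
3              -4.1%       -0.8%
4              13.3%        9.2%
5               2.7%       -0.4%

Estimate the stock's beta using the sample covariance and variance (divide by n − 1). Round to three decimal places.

1.694

Mean R_i = (19.7 + 16.0 − 4.1 + 13.3 + 2.7) / 5 = 9.5200%
Mean R_m = (11.2 + 7.5 − 0.8 + 9.2 − 0.4) / 5 = 5.3400%
Σ(R_i − R̄_i)(R_m − R̄_m) = 211.0160  ⇒  Cov = 211.0160 / 4 = 52.7540
Σ(R_m − R̄_m)² = 124.5520  ⇒  Var(R_m) = 124.5520 / 4 = 31.1380
β = Cov / Var(R_m) = 52.7540 / 31.1380 = 1.6942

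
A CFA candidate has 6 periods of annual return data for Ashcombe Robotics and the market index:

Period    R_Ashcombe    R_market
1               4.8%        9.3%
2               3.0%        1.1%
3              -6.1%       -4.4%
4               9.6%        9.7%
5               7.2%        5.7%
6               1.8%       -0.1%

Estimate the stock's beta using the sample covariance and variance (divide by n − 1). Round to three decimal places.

Mean R_i = (4.8 + 3.0 − 6.1 + 9.6 + 7.2 + 1.8) / 6 = 3.3833%
Mean R_m = (9.3 + 1.1 − 4.4 + 9.7 + 5.7 − 0.1) / 6 = 3.5500%
Σ(R_i − R̄_i)(R_m − R̄_m) = 136.6950  ⇒  Cov = 136.6950 / 5 = 27.3390
Σ(R_m − R̄_m)² = 158.0350  ⇒  Var(R_m) = 158.0350 / 5 = 31.6070
β = Cov / Var(R_m) = 27.3390 / 31.6070 = 0.8650

0.865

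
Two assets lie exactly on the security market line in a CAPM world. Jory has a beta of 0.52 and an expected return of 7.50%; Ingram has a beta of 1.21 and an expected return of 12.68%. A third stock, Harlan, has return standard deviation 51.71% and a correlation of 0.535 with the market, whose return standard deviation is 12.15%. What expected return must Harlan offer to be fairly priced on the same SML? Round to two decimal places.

20.69%

MRP = (12.68% − 7.50%) / (1.21 − 0.52) = 7.5072%
R_f = 7.50% − 0.52 × 7.5072% = 3.5963%
β_Harlan = ρ·σ_i/σ_m = 0.535 × 51.71 / 12.15 = 2.2769
E(R_Harlan) = R_f + β × MRP = 3.5963% + 2.2769 × 7.5072% = 20.69%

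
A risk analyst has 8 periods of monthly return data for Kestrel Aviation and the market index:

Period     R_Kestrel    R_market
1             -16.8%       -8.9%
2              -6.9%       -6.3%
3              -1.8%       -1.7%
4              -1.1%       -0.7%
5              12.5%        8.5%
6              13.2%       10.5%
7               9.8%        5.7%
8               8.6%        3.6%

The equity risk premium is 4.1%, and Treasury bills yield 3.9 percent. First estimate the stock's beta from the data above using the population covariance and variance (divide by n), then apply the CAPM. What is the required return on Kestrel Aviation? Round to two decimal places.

Mean R_i = (-16.8 − 6.9 − 1.8 − 1.1 + 12.5 + 13.2 + 9.8 + 8.6) / 8 = 2.1875%
Mean R_m = (-8.9 − 6.3 − 1.7 − 0.7 + 8.5 + 10.5 + 5.7 + 3.6) / 8 = 1.3375%
Σ(R_i − R̄_i)(R_m − R̄_m) = 505.0838  ⇒  Cov = 505.0838 / 8 = 63.1355
Σ(R_m − R̄_m)² = 335.9188  ⇒  Var(R_m) = 335.9188 / 8 = 41.9899
β = Cov / Var(R_m) = 63.1355 / 41.9899 = 1.5036
E(R) = R_f + β × MRP = 3.9% + 1.5036 × 4.1% = 10.06%

10.06%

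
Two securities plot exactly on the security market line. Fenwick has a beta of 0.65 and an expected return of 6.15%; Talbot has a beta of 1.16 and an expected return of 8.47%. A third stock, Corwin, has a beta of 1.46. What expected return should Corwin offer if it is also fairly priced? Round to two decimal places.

MRP (SML slope) = (8.47% − 6.15%) / (1.16 − 0.65) = 2.32% / 0.51 = 4.5490%
R_f (intercept) = 6.15% − 0.65 × 4.5490% = 3.1932%
E(R_Corwin) = R_f + β × MRP = 3.1932% + 1.46 × 4.5490% = 9.83%

9.83%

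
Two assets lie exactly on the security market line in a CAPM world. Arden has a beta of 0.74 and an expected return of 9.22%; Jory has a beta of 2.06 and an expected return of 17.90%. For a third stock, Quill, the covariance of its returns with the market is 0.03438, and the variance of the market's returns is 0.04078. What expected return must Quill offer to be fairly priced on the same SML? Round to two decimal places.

MRP = (17.90% − 9.22%) / (2.06 − 0.74) = 6.5758%
R_f = 9.22% − 0.74 × 6.5758% = 4.3539%
β_Quill = Cov / Var(R_m) = 0.03438 / 0.04078 = 0.8431
E(R_Quill) = R_f + β × MRP = 4.3539% + 0.8431 × 6.5758% = 9.90%

9.90%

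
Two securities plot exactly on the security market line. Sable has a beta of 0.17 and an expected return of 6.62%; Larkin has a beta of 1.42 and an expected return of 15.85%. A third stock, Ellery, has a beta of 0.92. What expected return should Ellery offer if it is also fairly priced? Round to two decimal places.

MRP (SML slope) = (15.85% − 6.62%) / (1.42 − 0.17) = 9.23% / 1.25 = 7.3840%
R_f (intercept) = 6.62% − 0.17 × 7.3840% = 5.3647%
E(R_Ellery) = R_f + β × MRP = 5.3647% + 0.92 × 7.3840% = 12.16%

12.16%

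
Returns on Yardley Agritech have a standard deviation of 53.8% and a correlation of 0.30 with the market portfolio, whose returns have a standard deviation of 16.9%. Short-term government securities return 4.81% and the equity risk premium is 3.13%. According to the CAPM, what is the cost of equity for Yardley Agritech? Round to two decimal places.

7.80%

β = ρ × σ_i / σ_m = 0.30 × 53.8% / 16.9% = 0.9550
E(R) = 4.81% + 0.9550 × 3.13% = 7.80%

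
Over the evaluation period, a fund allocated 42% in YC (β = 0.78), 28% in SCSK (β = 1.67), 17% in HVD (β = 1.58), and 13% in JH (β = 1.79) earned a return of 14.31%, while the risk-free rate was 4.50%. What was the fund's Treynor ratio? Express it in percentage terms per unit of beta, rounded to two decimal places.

β_P = 0.42×0.78 + 0.28×1.67 + 0.17×1.58 + 0.13×1.79 = 1.2965
Treynor = (R_P − R_f) / β_P = (14.31% − 4.50%) / 1.2965 = 9.81% / 1.2965 = 7.57%

7.57%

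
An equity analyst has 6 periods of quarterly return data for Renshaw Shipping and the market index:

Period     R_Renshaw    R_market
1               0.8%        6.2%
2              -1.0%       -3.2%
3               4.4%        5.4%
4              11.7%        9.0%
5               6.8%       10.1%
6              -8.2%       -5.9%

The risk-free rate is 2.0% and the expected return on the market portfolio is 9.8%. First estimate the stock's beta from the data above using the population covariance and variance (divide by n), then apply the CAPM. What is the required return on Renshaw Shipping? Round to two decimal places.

9.23%

Mean R_i = (0.8 − 1.0 + 4.4 + 11.7 + 6.8 − 8.2) / 6 = 2.4167%
Mean R_m = (6.2 − 3.2 + 5.4 + 9.0 + 10.1 − 5.9) / 6 = 3.6000%
Σ(R_i − R̄_i)(R_m − R̄_m) = 202.0800  ⇒  Cov = 202.0800 / 6 = 33.6800
Σ(R_m − R̄_m)² = 217.9000  ⇒  Var(R_m) = 217.9000 / 6 = 36.3167
β = Cov / Var(R_m) = 33.6800 / 36.3167 = 0.9274
MRP = 9.8% − 2.0% = 7.80%
E(R) = R_f + β × MRP = 2.0% + 0.9274 × 7.8% = 9.23%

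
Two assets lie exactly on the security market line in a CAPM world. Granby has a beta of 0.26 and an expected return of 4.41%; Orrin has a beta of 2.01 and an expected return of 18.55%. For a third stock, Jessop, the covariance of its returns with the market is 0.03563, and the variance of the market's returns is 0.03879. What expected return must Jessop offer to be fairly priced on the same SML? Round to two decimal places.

MRP = (18.55% − 4.41%) / (2.01 − 0.26) = 8.0800%
R_f = 4.41% − 0.26 × 8.0800% = 2.3092%
β_Jessop = Cov / Var(R_m) = 0.03563 / 0.03879 = 0.9185
E(R_Jessop) = R_f + β × MRP = 2.3092% + 0.9185 × 8.0800% = 9.73%

9.73%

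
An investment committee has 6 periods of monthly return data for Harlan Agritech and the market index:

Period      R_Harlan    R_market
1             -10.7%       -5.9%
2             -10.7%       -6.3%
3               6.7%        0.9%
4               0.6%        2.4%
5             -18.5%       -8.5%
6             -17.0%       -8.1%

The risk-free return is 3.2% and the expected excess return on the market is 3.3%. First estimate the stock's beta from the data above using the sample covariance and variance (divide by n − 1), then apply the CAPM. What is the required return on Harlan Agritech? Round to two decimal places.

Mean R_i = (-10.7 − 10.7 + 6.7 + 0.6 − 18.5 − 17.0) / 6 = -8.2667%
Mean R_m = (-5.9 − 6.3 + 0.9 + 2.4 − 8.5 − 8.1) / 6 = -4.2500%
Σ(R_i − R̄_i)(R_m − R̄_m) = 222.1600  ⇒  Cov = 222.1600 / 5 = 44.4320
Σ(R_m − R̄_m)² = 110.5550  ⇒  Var(R_m) = 110.5550 / 5 = 22.1110
β = Cov / Var(R_m) = 44.4320 / 22.1110 = 2.0095
E(R) = R_f + β × MRP = 3.2% + 2.0095 × 3.3% = 9.83%

9.83%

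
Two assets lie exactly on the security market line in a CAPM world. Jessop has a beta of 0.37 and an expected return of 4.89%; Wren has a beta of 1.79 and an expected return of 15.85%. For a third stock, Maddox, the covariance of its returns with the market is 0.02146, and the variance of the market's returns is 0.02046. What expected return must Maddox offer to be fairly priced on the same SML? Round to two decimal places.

10.13%

MRP = (15.85% − 4.89%) / (1.79 − 0.37) = 7.7183%
R_f = 4.89% − 0.37 × 7.7183% = 2.0342%
β_Maddox = Cov / Var(R_m) = 0.02146 / 0.02046 = 1.0489
E(R_Maddox) = R_f + β × MRP = 2.0342% + 1.0489 × 7.7183% = 10.13%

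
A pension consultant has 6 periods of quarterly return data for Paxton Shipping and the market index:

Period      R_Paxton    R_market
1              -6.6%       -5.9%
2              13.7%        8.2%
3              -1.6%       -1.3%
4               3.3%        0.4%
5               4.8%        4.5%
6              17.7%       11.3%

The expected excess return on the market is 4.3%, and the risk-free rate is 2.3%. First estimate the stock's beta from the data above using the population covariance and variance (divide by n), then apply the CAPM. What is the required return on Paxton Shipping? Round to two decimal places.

8.38%

Mean R_i = (-6.6 + 13.7 − 1.6 + 3.3 + 4.8 + 17.7) / 6 = 5.2167%
Mean R_m = (-5.9 + 8.2 − 1.3 + 0.4 + 4.5 + 11.3) / 6 = 2.8667%
Σ(R_i − R̄_i)(R_m − R̄_m) = 286.5633  ⇒  Cov = 286.5633 / 6 = 47.7606
Σ(R_m − R̄_m)² = 202.5333  ⇒  Var(R_m) = 202.5333 / 6 = 33.7556
β = Cov / Var(R_m) = 47.7606 / 33.7556 = 1.4149
E(R) = R_f + β × MRP = 2.3% + 1.4149 × 4.3% = 8.38%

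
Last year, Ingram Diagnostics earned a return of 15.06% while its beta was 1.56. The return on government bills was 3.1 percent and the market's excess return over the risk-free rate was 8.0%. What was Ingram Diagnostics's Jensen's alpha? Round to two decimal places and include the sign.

CAPM benchmark = R_f + β(R_m − R_f) = 3.1% + 1.56 × 8.0% = 15.5800%
α = actual − benchmark = 15.06% − 15.5800% = -0.52%

-0.52%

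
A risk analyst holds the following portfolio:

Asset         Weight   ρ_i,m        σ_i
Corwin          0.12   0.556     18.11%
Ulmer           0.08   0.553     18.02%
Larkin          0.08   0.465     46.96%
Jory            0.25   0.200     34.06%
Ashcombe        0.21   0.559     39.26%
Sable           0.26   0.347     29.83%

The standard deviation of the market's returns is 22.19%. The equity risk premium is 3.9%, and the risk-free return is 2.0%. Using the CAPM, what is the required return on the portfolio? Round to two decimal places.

β_Corwin = 0.556 × 18.11% / 22.19% = 0.4538
β_Ulmer = 0.553 × 18.02% / 22.19% = 0.4491
β_Larkin = 0.465 × 46.96% / 22.19% = 0.9841
β_Jory = 0.200 × 34.06% / 22.19% = 0.3070
β_Ashcombe = 0.559 × 39.26% / 22.19% = 0.9890
β_Sable = 0.347 × 29.83% / 22.19% = 0.4665
β_P = Σ w_i β_i = 0.12×0.4538 + 0.08×0.4491 + 0.08×0.9841 + 0.25×0.3070 + 0.21×0.9890 + 0.26×0.4665 = 0.5748
E(R_P) = R_f + β_P × MRP = 2.0% + 0.5748 × 3.9% = 4.24%

4.24%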